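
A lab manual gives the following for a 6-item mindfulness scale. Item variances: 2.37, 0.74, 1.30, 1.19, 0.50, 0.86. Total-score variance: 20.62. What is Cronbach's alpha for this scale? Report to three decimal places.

Σσᵢ² = 2.37 + 0.74 + 1.30 + 1.19 + 0.50 + 0.86 = 6.96
α = (k/(k−1))·(1 − Σσᵢ²/Var(T)) = (6/5)·(1 − 6.96/20.62) = 0.795

Cronbach's alpha = 0.795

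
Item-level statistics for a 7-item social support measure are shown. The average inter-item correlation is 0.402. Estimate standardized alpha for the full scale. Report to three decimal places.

standardized alpha = 0.825

Standardized α = k·r̄ / (1 + (k−1)·r̄) = 7 × 0.402 / (1 + 6 × 0.402)
  = 2.8140 / 3.4120 = 0.825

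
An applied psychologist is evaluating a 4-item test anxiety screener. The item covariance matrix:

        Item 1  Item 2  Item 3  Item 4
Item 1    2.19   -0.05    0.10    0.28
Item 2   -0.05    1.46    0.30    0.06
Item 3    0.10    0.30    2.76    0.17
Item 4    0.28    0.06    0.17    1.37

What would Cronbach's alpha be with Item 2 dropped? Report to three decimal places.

Remaining items: Item 1, Item 3, Item 4 (k = 3).
Σσ²ᵢ = 2.19 + 2.76 + 1.37 = 6.32
σ²_T = 6.32 + 2 × 0.55 = 7.42
α (item deleted) = (3/2)·(1 − 6.32/7.42) = 0.222

Cronbach's alpha = 0.222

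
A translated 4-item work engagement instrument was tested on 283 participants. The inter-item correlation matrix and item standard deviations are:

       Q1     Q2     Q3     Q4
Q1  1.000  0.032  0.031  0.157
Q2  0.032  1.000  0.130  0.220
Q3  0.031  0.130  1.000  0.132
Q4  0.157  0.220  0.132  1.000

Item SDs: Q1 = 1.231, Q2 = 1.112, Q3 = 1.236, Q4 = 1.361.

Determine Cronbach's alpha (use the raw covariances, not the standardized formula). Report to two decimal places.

α = 0.35

Σσ²ᵢ = 1.231² + 1.112² + 1.236² + 1.361² = 6.1319
Covariances σ_ij = r_ij · s_i · s_j:
  σ(Q1,Q2) = 0.032 × 1.231 × 1.112 = 0.0438
  σ(Q1,Q3) = 0.031 × 1.231 × 1.236 = 0.0472
  σ(Q1,Q4) = 0.157 × 1.231 × 1.361 = 0.2630
  σ(Q2,Q3) = 0.130 × 1.112 × 1.236 = 0.1787
  σ(Q2,Q4) = 0.220 × 1.112 × 1.361 = 0.3330
  σ(Q3,Q4) = 0.132 × 1.236 × 1.361 = 0.2220
σ²_T = Σσ²ᵢ + 2·Σσ_ij = 6.1319 + 2 × 1.0877 = 8.3073
α = (4/3)·(1 − 6.1319/8.3073) = 0.35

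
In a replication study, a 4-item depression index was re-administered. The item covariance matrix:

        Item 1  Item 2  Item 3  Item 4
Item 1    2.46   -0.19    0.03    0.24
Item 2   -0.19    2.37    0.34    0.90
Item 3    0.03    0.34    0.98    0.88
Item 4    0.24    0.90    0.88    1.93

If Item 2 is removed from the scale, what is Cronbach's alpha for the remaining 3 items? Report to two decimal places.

Remaining items: Item 1, Item 3, Item 4 (k = 3).
Σσᵢ² = 2.46 + 0.98 + 1.93 = 5.37
σ²_total = 5.37 + 2 × 1.15 = 7.67
α (item deleted) = (3/2)·(1 − 5.37/7.67) = 0.45

α = 0.45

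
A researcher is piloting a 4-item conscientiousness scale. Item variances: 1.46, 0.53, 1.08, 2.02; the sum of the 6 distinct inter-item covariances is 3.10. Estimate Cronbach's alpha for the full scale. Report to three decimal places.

sum of item variances = 1.46 + 0.53 + 1.08 + 2.02 = 5.09
Sum of distinct covariances = 3.10
σ²_total = sum of item variances + 2·Σcov = 5.09 + 2 × 3.10 = 11.29
α = (4/3)·(1 − 5.09/11.29) = 0.732

Cronbach's alpha = 0.732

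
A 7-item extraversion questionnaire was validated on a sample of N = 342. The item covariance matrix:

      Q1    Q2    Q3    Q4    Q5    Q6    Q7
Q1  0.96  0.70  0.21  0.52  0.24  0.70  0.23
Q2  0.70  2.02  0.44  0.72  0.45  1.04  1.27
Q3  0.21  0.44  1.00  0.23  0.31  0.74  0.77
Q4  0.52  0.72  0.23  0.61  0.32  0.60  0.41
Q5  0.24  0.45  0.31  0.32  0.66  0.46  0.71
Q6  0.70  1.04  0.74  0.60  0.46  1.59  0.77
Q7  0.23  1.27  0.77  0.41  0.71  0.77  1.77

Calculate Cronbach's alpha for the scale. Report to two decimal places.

Cronbach's alpha = 0.86

Σσ²ᵢ = 0.96 + 2.02 + 1.00 + 0.61 + 0.66 + 1.59 + 1.77 = 8.61
Sum of the distinct covariances = 11.84
total variance = 8.61 + 2 × 11.84 = 32.29
α = (k/(k−1))·(1 − Σσ²ᵢ/total variance) = (7/6)·(1 − 8.61/32.29) = 0.86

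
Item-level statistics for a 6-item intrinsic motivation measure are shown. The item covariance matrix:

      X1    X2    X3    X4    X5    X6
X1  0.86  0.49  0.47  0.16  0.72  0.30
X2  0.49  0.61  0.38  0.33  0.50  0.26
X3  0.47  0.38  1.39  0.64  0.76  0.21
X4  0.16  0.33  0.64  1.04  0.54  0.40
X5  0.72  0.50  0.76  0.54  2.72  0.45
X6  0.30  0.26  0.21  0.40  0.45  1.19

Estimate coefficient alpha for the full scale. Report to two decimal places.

ΣVar(i) = 0.86 + 0.61 + 1.39 + 1.04 + 2.72 + 1.19 = 7.81
Sum of off-diagonal covariances = 6.61
Var(T) = 7.81 + 2 × 6.61 = 21.03
α = (k/(k−1))·(1 − ΣVar(i)/Var(T)) = (6/5)·(1 − 7.81/21.03) = 0.75

α = 0.75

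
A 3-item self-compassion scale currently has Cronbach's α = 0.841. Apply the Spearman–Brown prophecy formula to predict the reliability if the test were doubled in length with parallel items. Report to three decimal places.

Length factor m = 2
α' = m·α / (1 + (m−1)·α)
   = 2 × 0.841 / (1 + (2 − 1) × 0.841)
   = 1.6820 / 1.8410 = 0.914

predicted reliability = 0.914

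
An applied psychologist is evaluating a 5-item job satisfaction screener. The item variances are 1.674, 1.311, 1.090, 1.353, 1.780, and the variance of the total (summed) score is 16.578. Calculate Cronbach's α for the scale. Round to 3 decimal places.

Σσᵢ² = 1.674 + 1.311 + 1.090 + 1.353 + 1.780 = 7.208
α = (k/(k−1))·(1 − Σσᵢ²/σ²_T) = (5/4)·(1 − 7.208/16.578) = 0.707

α = 0.707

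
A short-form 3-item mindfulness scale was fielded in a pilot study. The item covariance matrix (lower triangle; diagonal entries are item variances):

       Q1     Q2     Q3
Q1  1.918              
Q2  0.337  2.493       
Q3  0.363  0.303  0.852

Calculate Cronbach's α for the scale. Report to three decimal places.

ΣVar(i) = 1.918 + 2.493 + 0.852 = 5.263
Sum of off-diagonal covariances = 1.003
Var(T) = 5.263 + 2 × 1.003 = 7.269
α = (k/(k−1))·(1 − ΣVar(i)/Var(T)) = (3/2)·(1 − 5.263/7.269) = 0.414

Cronbach's α = 0.414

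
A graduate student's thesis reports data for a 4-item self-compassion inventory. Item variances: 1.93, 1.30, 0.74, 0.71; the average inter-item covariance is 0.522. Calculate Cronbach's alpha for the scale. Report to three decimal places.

ΣVar(i) = 1.93 + 1.30 + 0.74 + 0.71 = 4.68
Sum of the 6 distinct covariances = 6 × 0.522 = 3.132
total variance = ΣVar(i) + 2·Σcov = 4.68 + 2 × 3.132 = 10.944
α = (4/3)·(1 − 4.68/10.944) = 0.763

α = 0.763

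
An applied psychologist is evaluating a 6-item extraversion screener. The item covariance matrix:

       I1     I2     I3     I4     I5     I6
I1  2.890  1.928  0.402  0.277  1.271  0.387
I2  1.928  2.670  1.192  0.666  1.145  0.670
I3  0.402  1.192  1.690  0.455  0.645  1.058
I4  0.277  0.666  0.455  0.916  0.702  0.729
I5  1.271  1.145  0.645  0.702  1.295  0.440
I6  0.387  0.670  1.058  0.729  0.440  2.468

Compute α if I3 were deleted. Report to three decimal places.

α = 0.770

Remaining items: I1, I2, I4, I5, I6 (k = 5).
ΣVar(i) = 2.890 + 2.670 + 0.916 + 1.295 + 2.468 = 10.239
σ²_total = 10.239 + 2 × 8.215 = 26.669
α (item deleted) = (5/4)·(1 − 10.239/26.669) = 0.770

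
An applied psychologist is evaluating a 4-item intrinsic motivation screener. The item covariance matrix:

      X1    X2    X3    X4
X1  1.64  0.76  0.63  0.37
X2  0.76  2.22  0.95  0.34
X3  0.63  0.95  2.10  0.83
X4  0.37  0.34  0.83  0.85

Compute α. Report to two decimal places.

Σσᵢ² = 1.64 + 2.22 + 2.10 + 0.85 = 6.81
Σ_{i<j} σ_ij = 3.88
σ²_total = 6.81 + 2 × 3.88 = 14.57
α = (k/(k−1))·(1 − Σσᵢ²/σ²_total) = (4/3)·(1 − 6.81/14.57) = 0.71

α = 0.71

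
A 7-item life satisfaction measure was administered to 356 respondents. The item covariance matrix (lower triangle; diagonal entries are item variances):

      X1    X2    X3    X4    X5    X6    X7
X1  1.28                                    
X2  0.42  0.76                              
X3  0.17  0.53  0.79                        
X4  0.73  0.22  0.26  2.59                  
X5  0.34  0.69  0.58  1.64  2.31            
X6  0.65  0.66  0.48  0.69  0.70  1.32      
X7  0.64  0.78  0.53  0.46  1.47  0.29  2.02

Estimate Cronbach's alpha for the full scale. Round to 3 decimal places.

Σσ²ᵢ = 1.28 + 0.76 + 0.79 + 2.59 + 2.31 + 1.32 + 2.02 = 11.07
Sum of off-diagonal covariances = 12.93
Var(T) = 11.07 + 2 × 12.93 = 36.93
α = (k/(k−1))·(1 − Σσ²ᵢ/Var(T)) = (7/6)·(1 − 11.07/36.93) = 0.817

Cronbach's alpha = 0.817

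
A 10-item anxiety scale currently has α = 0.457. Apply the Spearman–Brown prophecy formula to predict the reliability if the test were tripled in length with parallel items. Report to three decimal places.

predicted reliability = 0.716

Length factor m = 3
α' = m·α / (1 + (m−1)·α)
   = 3 × 0.457 / (1 + (3 − 1) × 0.457)
   = 1.3710 / 1.9140 = 0.716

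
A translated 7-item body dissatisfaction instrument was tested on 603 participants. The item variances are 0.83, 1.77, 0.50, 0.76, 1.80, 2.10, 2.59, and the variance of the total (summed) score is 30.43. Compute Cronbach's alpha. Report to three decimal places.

Σσᵢ² = 0.83 + 1.77 + 0.50 + 0.76 + 1.80 + 2.10 + 2.59 = 10.35
α = (k/(k−1))·(1 − Σσᵢ²/σ²_T) = (7/6)·(1 − 10.35/30.43) = 0.770

α = 0.770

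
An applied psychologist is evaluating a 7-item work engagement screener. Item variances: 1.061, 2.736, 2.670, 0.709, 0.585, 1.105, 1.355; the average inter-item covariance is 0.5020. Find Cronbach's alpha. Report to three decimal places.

Cronbach's alpha = 0.786

Σσᵢ² = 1.061 + 2.736 + 2.670 + 0.709 + 0.585 + 1.105 + 1.355 = 10.221
Sum of the 21 distinct covariances = 21 × 0.5020 = 10.5420
σ²_T = Σσᵢ² + 2·Σcov = 10.221 + 2 × 10.5420 = 31.3050
α = (7/6)·(1 − 10.221/31.3050) = 0.786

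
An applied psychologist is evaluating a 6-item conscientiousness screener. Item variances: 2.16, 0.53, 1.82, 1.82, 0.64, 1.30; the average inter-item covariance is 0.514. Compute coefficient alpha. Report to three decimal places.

sum of item variances = 2.16 + 0.53 + 1.82 + 1.82 + 0.64 + 1.30 = 8.27
Sum of the 15 distinct covariances = 15 × 0.514 = 7.710
Var(T) = sum of item variances + 2·Σcov = 8.27 + 2 × 7.710 = 23.690
α = (6/5)·(1 − 8.27/23.690) = 0.781

α = 0.781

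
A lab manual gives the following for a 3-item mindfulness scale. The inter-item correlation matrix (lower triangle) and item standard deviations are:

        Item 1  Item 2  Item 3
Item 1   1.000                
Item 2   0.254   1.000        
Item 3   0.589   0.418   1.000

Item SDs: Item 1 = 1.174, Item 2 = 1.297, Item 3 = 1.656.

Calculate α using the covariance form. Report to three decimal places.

α = 0.684

Σσ²ᵢ = 1.174² + 1.297² + 1.656² = 5.8028
Covariances σ_ij = r_ij · s_i · s_j:
  σ(Item 1,Item 2) = 0.254 × 1.174 × 1.297 = 0.3868
  σ(Item 1,Item 3) = 0.589 × 1.174 × 1.656 = 1.1451
  σ(Item 2,Item 3) = 0.418 × 1.297 × 1.656 = 0.8978
σ²_T = Σσ²ᵢ + 2·Σσ_ij = 5.8028 + 2 × 2.4297 = 10.6622
α = (3/2)·(1 − 5.8028/10.6622) = 0.684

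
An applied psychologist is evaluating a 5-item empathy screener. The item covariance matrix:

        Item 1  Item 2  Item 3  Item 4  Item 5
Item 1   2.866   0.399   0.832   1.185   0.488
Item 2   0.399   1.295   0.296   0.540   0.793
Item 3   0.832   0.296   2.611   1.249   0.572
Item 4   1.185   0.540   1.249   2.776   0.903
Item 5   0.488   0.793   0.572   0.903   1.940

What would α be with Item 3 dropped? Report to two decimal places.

α = 0.66

Remaining items: Item 1, Item 2, Item 4, Item 5 (k = 4).
Σσ²ᵢ = 2.866 + 1.295 + 2.776 + 1.940 = 8.877
total variance = 8.877 + 2 × 4.308 = 17.493
α (item deleted) = (4/3)·(1 − 8.877/17.493) = 0.66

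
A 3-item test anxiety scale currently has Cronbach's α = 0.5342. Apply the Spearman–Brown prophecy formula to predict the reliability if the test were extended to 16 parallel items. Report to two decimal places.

predicted reliability = 0.86

Length factor m = 16/3 = 5.3333
α' = m·α / (1 + (m−1)·α)
   = 16/3 × 0.5342 / (1 + (16/3 − 1) × 0.5342)
   = 2.8491 / 3.3149 = 0.86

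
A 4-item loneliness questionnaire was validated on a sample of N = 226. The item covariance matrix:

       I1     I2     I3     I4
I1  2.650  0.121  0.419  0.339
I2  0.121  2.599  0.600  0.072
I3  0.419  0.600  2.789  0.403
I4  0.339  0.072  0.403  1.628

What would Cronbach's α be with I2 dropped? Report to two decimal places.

α = 0.37

Remaining items: I1, I3, I4 (k = 3).
sum of item variances = 2.650 + 2.789 + 1.628 = 7.067
σ²_total = 7.067 + 2 × 1.161 = 9.389
α (item deleted) = (3/2)·(1 − 7.067/9.389) = 0.37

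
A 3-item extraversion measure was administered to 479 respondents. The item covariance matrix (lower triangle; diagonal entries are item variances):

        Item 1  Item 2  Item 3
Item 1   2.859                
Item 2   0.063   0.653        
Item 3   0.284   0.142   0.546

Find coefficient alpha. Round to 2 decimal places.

Σσ²ᵢ = 2.859 + 0.653 + 0.546 = 4.058
Sum of off-diagonal covariances = 0.489
total variance = 4.058 + 2 × 0.489 = 5.036
α = (k/(k−1))·(1 − Σσ²ᵢ/total variance) = (3/2)·(1 − 4.058/5.036) = 0.29

coefficient alpha = 0.29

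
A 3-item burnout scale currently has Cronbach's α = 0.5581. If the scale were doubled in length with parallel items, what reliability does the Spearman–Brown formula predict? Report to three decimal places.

Length factor m = 2
α' = m·α / (1 + (m−1)·α)
   = 2 × 0.5581 / (1 + (2 − 1) × 0.5581)
   = 1.1162 / 1.5581 = 0.716

predicted reliability = 0.716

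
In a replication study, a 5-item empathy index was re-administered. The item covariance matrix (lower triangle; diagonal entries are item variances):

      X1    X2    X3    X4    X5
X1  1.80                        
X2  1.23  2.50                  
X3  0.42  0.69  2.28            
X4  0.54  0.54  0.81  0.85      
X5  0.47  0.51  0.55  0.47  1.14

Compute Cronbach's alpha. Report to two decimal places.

Cronbach's alpha = 0.74

sum of item variances = 1.80 + 2.50 + 2.28 + 0.85 + 1.14 = 8.57
Σ_{i<j} σ_ij = 6.23
total variance = 8.57 + 2 × 6.23 = 21.03
α = (k/(k−1))·(1 − sum of item variances/total variance) = (5/4)·(1 − 8.57/21.03) = 0.74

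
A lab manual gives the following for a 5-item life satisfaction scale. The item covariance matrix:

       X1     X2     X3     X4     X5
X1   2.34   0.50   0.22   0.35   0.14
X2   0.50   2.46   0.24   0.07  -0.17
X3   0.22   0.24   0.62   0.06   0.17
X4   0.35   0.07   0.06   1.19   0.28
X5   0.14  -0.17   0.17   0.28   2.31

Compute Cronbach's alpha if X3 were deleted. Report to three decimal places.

Cronbach's alpha = 0.293

Remaining items: X1, X2, X4, X5 (k = 4).
sum of item variances = 2.34 + 2.46 + 1.19 + 2.31 = 8.30
Var(T) = 8.30 + 2 × 1.17 = 10.64
α (item deleted) = (4/3)·(1 − 8.30/10.64) = 0.293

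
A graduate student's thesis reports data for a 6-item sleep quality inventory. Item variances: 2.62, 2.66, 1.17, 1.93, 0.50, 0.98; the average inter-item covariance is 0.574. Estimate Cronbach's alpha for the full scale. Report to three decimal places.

ΣVar(i) = 2.62 + 2.66 + 1.17 + 1.93 + 0.50 + 0.98 = 9.86
Sum of the 15 distinct covariances = 15 × 0.574 = 8.610
σ²_total = ΣVar(i) + 2·Σcov = 9.86 + 2 × 8.610 = 27.080
α = (6/5)·(1 − 9.86/27.080) = 0.763

α = 0.763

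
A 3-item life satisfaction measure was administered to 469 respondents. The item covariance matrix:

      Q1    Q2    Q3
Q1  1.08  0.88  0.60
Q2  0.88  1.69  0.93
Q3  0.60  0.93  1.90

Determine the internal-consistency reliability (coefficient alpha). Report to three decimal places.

α = 0.762

sum of item variances = 1.08 + 1.69 + 1.90 = 4.67
Sum of off-diagonal covariances = 2.41
total variance = 4.67 + 2 × 2.41 = 9.49
α = (k/(k−1))·(1 − sum of item variances/total variance) = (3/2)·(1 − 4.67/9.49) = 0.762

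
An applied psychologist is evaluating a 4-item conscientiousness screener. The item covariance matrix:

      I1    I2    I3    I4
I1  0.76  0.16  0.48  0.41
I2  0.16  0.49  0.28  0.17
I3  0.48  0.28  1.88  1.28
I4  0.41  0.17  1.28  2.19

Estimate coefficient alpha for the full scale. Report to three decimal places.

coefficient alpha = 0.681

Σσᵢ² = 0.76 + 0.49 + 1.88 + 2.19 = 5.32
Sum of off-diagonal covariances = 2.78
σ²_T = 5.32 + 2 × 2.78 = 10.88
α = (k/(k−1))·(1 − Σσᵢ²/σ²_T) = (4/3)·(1 − 5.32/10.88) = 0.681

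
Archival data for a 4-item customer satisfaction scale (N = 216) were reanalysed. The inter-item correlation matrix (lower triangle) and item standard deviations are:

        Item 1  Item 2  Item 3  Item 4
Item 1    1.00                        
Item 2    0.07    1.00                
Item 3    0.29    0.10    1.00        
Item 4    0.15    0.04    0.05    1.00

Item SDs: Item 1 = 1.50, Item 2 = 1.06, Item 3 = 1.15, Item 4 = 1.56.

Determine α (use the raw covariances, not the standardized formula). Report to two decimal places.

α = 0.34

Σσ²ᵢ = 1.50² + 1.06² + 1.15² + 1.56² = 7.1297
Covariances σ_ij = r_ij · s_i · s_j:
  σ(Item 1,Item 2) = 0.07 × 1.50 × 1.06 = 0.1113
  σ(Item 1,Item 3) = 0.29 × 1.50 × 1.15 = 0.5002
  σ(Item 1,Item 4) = 0.15 × 1.50 × 1.56 = 0.3510
  σ(Item 2,Item 3) = 0.10 × 1.06 × 1.15 = 0.1219
  σ(Item 2,Item 4) = 0.04 × 1.06 × 1.56 = 0.0661
  σ(Item 3,Item 4) = 0.05 × 1.15 × 1.56 = 0.0897
σ²_T = Σσ²ᵢ + 2·Σσ_ij = 7.1297 + 2 × 1.2402 = 9.6101
α = (4/3)·(1 − 7.1297/9.6101) = 0.34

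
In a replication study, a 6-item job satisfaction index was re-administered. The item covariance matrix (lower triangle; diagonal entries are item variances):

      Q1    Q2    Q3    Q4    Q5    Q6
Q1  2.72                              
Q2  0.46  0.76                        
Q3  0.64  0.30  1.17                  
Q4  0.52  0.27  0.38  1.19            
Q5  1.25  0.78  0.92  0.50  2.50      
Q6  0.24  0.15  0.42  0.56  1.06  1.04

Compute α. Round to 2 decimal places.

Σσᵢ² = 2.72 + 0.76 + 1.17 + 1.19 + 2.50 + 1.04 = 9.38
Sum of off-diagonal covariances = 8.45
σ²_total = 9.38 + 2 × 8.45 = 26.28
α = (k/(k−1))·(1 − Σσᵢ²/σ²_total) = (6/5)·(1 − 9.38/26.28) = 0.77

α = 0.77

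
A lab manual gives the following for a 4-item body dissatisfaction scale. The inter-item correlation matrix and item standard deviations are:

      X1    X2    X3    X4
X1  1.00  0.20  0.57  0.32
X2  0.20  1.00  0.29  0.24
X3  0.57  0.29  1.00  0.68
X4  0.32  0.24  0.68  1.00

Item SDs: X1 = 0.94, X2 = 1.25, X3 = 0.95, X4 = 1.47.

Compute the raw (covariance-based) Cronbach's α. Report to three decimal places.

Σσ²ᵢ = 0.94² + 1.25² + 0.95² + 1.47² = 5.5095
Covariances σ_ij = r_ij · s_i · s_j:
  σ(X1,X2) = 0.20 × 0.94 × 1.25 = 0.2350
  σ(X1,X3) = 0.57 × 0.94 × 0.95 = 0.5090
  σ(X1,X4) = 0.32 × 0.94 × 1.47 = 0.4422
  σ(X2,X3) = 0.29 × 1.25 × 0.95 = 0.3444
  σ(X2,X4) = 0.24 × 1.25 × 1.47 = 0.4410
  σ(X3,X4) = 0.68 × 0.95 × 1.47 = 0.9496
σ²_T = Σσ²ᵢ + 2·Σσ_ij = 5.5095 + 2 × 2.9212 = 11.3519
α = (4/3)·(1 − 5.5095/11.3519) = 0.686

α = 0.686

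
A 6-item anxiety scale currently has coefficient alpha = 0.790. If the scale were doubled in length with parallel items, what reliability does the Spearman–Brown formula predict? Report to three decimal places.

Length factor m = 2
α' = m·α / (1 + (m−1)·α)
   = 2 × 0.790 / (1 + (2 − 1) × 0.790)
   = 1.5800 / 1.7900 = 0.883

predicted reliability = 0.883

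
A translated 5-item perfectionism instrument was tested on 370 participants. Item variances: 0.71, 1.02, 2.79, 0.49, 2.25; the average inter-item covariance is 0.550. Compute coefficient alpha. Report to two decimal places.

sum of item variances = 0.71 + 1.02 + 2.79 + 0.49 + 2.25 = 7.26
Sum of the 10 distinct covariances = 10 × 0.550 = 5.500
total variance = sum of item variances + 2·Σcov = 7.26 + 2 × 5.500 = 18.260
α = (5/4)·(1 − 7.26/18.260) = 0.75

α = 0.75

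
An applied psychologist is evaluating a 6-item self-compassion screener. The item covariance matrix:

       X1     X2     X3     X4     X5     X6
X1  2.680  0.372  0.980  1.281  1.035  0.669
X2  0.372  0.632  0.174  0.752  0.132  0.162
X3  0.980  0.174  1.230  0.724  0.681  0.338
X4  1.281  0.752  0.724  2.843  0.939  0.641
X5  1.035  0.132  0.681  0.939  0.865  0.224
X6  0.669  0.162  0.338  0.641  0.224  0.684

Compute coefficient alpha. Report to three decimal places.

Σσᵢ² = 2.680 + 0.632 + 1.230 + 2.843 + 0.865 + 0.684 = 8.934
Σ_{i<j} σ_ij = 9.104
Var(T) = 8.934 + 2 × 9.104 = 27.142
α = (k/(k−1))·(1 − Σσᵢ²/Var(T)) = (6/5)·(1 − 8.934/27.142) = 0.805

α = 0.805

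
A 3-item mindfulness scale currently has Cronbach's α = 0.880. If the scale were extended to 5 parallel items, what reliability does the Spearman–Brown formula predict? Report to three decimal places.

Length factor m = 5/3 = 1.6667
α' = m·α / (1 + (m−1)·α)
   = 5/3 × 0.880 / (1 + (5/3 − 1) × 0.880)
   = 1.4667 / 1.5867 = 0.924

predicted reliability = 0.924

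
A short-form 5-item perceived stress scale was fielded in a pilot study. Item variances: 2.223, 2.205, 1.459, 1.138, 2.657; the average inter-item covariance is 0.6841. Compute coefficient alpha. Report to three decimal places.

coefficient alpha = 0.732

ΣVar(i) = 2.223 + 2.205 + 1.459 + 1.138 + 2.657 = 9.682
Sum of the 10 distinct covariances = 10 × 0.6841 = 6.8410
total variance = ΣVar(i) + 2·Σcov = 9.682 + 2 × 6.8410 = 23.3640
α = (5/4)·(1 − 9.682/23.3640) = 0.732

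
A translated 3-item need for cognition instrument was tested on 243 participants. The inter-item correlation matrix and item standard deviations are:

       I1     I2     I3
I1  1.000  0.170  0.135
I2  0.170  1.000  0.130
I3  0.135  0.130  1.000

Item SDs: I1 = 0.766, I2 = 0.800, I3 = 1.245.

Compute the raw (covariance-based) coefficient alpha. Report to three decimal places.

coefficient alpha = 0.310

Σσ²ᵢ = 0.766² + 0.800² + 1.245² = 2.7768
Covariances σ_ij = r_ij · s_i · s_j:
  σ(I1,I2) = 0.170 × 0.766 × 0.800 = 0.1042
  σ(I1,I3) = 0.135 × 0.766 × 1.245 = 0.1287
  σ(I2,I3) = 0.130 × 0.800 × 1.245 = 0.1295
σ²_T = Σσ²ᵢ + 2·Σσ_ij = 2.7768 + 2 × 0.3624 = 3.5016
α = (3/2)·(1 − 2.7768/3.5016) = 0.310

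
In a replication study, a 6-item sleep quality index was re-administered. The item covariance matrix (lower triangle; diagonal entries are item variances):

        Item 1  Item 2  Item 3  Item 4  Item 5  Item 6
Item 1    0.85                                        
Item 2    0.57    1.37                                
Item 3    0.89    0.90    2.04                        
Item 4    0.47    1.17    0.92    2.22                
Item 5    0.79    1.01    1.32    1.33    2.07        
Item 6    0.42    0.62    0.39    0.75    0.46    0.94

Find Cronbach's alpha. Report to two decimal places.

Cronbach's alpha = 0.86

Σσᵢ² = 0.85 + 1.37 + 2.04 + 2.22 + 2.07 + 0.94 = 9.49
Σ_{i<j} σ_ij = 12.01
σ²_total = 9.49 + 2 × 12.01 = 33.51
α = (k/(k−1))·(1 − Σσᵢ²/σ²_total) = (6/5)·(1 − 9.49/33.51) = 0.86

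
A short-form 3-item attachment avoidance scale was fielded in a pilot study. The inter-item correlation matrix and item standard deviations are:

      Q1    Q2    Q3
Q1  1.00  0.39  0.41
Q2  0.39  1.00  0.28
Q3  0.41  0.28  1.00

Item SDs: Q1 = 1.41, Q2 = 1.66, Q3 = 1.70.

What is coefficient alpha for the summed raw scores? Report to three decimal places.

coefficient alpha = 0.620

Σσ²ᵢ = 1.41² + 1.66² + 1.70² = 7.6337
Covariances σ_ij = r_ij · s_i · s_j:
  σ(Q1,Q2) = 0.39 × 1.41 × 1.66 = 0.9128
  σ(Q1,Q3) = 0.41 × 1.41 × 1.70 = 0.9828
  σ(Q2,Q3) = 0.28 × 1.66 × 1.70 = 0.7902
σ²_T = Σσ²ᵢ + 2·Σσ_ij = 7.6337 + 2 × 2.6858 = 13.0053
α = (3/2)·(1 − 7.6337/13.0053) = 0.620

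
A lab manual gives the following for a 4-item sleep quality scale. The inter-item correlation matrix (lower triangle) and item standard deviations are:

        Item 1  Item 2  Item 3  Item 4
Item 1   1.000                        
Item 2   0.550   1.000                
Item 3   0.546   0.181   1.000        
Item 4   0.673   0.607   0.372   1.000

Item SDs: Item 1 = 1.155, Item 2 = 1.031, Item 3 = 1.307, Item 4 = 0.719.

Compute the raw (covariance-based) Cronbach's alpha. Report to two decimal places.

α = 0.76

Σσ²ᵢ = 1.155² + 1.031² + 1.307² + 0.719² = 4.6222
Covariances σ_ij = r_ij · s_i · s_j:
  σ(Item 1,Item 2) = 0.550 × 1.155 × 1.031 = 0.6549
  σ(Item 1,Item 3) = 0.546 × 1.155 × 1.307 = 0.8242
  σ(Item 1,Item 4) = 0.673 × 1.155 × 0.719 = 0.5589
  σ(Item 2,Item 3) = 0.181 × 1.031 × 1.307 = 0.2439
  σ(Item 2,Item 4) = 0.607 × 1.031 × 0.719 = 0.4500
  σ(Item 3,Item 4) = 0.372 × 1.307 × 0.719 = 0.3496
σ²_T = Σσ²ᵢ + 2·Σσ_ij = 4.6222 + 2 × 3.0815 = 10.7852
α = (4/3)·(1 − 4.6222/10.7852) = 0.76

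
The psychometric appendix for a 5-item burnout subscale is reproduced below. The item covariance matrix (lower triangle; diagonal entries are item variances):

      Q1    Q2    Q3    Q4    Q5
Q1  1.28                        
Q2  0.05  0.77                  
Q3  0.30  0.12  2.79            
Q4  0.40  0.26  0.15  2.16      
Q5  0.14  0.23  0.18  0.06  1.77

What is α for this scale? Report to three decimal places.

α = 0.376

Σσ²ᵢ = 1.28 + 0.77 + 2.79 + 2.16 + 1.77 = 8.77
Sum of off-diagonal covariances = 1.89
Var(T) = 8.77 + 2 × 1.89 = 12.55
α = (k/(k−1))·(1 − Σσ²ᵢ/Var(T)) = (5/4)·(1 − 8.77/12.55) = 0.376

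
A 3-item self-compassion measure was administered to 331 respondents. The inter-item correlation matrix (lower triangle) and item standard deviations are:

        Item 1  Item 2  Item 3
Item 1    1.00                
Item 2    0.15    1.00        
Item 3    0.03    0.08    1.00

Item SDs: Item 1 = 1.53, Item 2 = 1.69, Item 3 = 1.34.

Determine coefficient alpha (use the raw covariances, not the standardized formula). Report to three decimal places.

Σσ²ᵢ = 1.53² + 1.69² + 1.34² = 6.9926
Covariances σ_ij = r_ij · s_i · s_j:
  σ(Item 1,Item 2) = 0.15 × 1.53 × 1.69 = 0.3879
  σ(Item 1,Item 3) = 0.03 × 1.53 × 1.34 = 0.0615
  σ(Item 2,Item 3) = 0.08 × 1.69 × 1.34 = 0.1812
σ²_T = Σσ²ᵢ + 2·Σσ_ij = 6.9926 + 2 × 0.6306 = 8.2538
α = (3/2)·(1 − 6.9926/8.2538) = 0.229

α = 0.229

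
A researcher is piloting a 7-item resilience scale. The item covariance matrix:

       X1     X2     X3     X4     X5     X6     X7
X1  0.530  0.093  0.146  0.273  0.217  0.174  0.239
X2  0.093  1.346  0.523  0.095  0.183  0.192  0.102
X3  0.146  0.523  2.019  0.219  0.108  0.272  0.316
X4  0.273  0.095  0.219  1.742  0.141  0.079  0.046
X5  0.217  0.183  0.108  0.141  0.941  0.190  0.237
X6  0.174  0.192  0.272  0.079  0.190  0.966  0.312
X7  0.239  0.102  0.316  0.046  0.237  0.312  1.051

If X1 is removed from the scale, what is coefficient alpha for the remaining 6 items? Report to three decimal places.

Remaining items: X2, X3, X4, X5, X6, X7 (k = 6).
ΣVar(i) = 1.346 + 2.019 + 1.742 + 0.941 + 0.966 + 1.051 = 8.065
σ²_total = 8.065 + 2 × 3.015 = 14.095
α (item deleted) = (6/5)·(1 − 8.065/14.095) = 0.513

coefficient alpha = 0.513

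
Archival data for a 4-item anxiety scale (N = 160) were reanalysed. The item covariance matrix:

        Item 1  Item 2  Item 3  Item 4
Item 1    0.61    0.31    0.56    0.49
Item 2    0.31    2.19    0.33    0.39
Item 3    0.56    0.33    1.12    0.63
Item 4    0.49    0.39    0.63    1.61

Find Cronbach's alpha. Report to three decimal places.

sum of item variances = 0.61 + 2.19 + 1.12 + 1.61 = 5.53
Σ_{i<j} σ_ij = 2.71
σ²_T = 5.53 + 2 × 2.71 = 10.95
α = (k/(k−1))·(1 − sum of item variances/σ²_T) = (4/3)·(1 − 5.53/10.95) = 0.660

Cronbach's alpha = 0.660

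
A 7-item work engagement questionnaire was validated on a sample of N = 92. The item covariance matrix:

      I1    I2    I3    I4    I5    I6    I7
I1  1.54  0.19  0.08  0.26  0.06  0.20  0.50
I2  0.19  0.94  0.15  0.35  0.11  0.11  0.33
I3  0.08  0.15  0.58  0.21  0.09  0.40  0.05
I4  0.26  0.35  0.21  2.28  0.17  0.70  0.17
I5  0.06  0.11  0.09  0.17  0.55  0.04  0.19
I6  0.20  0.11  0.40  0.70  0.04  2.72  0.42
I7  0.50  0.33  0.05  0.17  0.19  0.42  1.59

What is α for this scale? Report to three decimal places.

sum of item variances = 1.54 + 0.94 + 0.58 + 2.28 + 0.55 + 2.72 + 1.59 = 10.20
Sum of the distinct covariances = 4.78
σ²_T = 10.20 + 2 × 4.78 = 19.76
α = (k/(k−1))·(1 − sum of item variances/σ²_T) = (7/6)·(1 − 10.20/19.76) = 0.564

α = 0.564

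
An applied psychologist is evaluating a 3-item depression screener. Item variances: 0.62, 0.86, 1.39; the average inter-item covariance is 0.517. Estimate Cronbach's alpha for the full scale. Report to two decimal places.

Cronbach's alpha = 0.78

sum of item variances = 0.62 + 0.86 + 1.39 = 2.87
Sum of the 3 distinct covariances = 3 × 0.517 = 1.551
Var(T) = sum of item variances + 2·Σcov = 2.87 + 2 × 1.551 = 5.972
α = (3/2)·(1 − 2.87/5.972) = 0.78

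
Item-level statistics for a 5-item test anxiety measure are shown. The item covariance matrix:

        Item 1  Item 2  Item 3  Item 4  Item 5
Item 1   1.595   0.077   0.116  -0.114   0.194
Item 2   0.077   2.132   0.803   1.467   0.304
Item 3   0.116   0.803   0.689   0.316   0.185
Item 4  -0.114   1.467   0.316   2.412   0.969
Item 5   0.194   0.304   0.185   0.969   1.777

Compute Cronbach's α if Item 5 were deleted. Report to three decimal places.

α = 0.585

Remaining items: Item 1, Item 2, Item 3, Item 4 (k = 4).
Σσ²ᵢ = 1.595 + 2.132 + 0.689 + 2.412 = 6.828
σ²_total = 6.828 + 2 × 2.665 = 12.158
α (item deleted) = (4/3)·(1 − 6.828/12.158) = 0.585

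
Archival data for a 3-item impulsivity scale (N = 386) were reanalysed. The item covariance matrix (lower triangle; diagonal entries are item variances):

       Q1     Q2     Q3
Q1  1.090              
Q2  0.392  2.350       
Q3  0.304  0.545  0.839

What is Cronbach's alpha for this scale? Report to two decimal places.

Cronbach's alpha = 0.55

sum of item variances = 1.090 + 2.350 + 0.839 = 4.279
Σ_{i<j} σ_ij = 1.241
total variance = 4.279 + 2 × 1.241 = 6.761
α = (k/(k−1))·(1 − sum of item variances/total variance) = (3/2)·(1 − 4.279/6.761) = 0.55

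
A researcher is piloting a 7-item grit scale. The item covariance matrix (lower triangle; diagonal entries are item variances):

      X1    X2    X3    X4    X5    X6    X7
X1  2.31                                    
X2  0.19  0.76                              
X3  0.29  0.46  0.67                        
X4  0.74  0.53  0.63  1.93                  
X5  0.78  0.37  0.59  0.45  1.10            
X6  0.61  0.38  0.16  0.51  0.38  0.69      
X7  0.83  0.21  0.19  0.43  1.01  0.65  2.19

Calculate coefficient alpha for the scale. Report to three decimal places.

ΣVar(i) = 2.31 + 0.76 + 0.67 + 1.93 + 1.10 + 0.69 + 2.19 = 9.65
Sum of off-diagonal covariances = 10.39
σ²_total = 9.65 + 2 × 10.39 = 30.43
α = (k/(k−1))·(1 − ΣVar(i)/σ²_total) = (7/6)·(1 − 9.65/30.43) = 0.797

coefficient alpha = 0.797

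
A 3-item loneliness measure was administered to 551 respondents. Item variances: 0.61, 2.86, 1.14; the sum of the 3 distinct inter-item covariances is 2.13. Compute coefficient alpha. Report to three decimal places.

α = 0.720

sum of item variances = 0.61 + 2.86 + 1.14 = 4.61
Sum of distinct covariances = 2.13
σ²_T = sum of item variances + 2·Σcov = 4.61 + 2 × 2.13 = 8.87
α = (3/2)·(1 − 4.61/8.87) = 0.720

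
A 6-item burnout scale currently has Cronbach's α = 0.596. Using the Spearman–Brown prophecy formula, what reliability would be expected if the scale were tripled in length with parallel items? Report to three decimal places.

predicted reliability = 0.816

Length factor m = 3
α' = m·α / (1 + (m−1)·α)
   = 3 × 0.596 / (1 + (3 − 1) × 0.596)
   = 1.7880 / 2.1920 = 0.816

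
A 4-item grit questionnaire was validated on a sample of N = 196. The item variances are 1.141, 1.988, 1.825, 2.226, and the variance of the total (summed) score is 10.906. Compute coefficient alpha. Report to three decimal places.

coefficient alpha = 0.456

Σσᵢ² = 1.141 + 1.988 + 1.825 + 2.226 = 7.180
α = (k/(k−1))·(1 − Σσᵢ²/σ²_T) = (4/3)·(1 − 7.180/10.906) = 0.456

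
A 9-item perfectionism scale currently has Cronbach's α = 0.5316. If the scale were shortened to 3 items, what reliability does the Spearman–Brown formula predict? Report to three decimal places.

Length factor m = 3/9 = 0.3333
α' = m·α / (1 − (1−m)·α)
   = 3/9 × 0.5316 / (1 − (1 − 3/9) × 0.5316)
   = 0.1772 / 0.6456 = 0.274

predicted reliability = 0.274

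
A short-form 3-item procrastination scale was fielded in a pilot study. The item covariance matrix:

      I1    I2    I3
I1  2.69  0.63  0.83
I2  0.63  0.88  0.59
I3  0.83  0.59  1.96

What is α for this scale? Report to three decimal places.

Σσᵢ² = 2.69 + 0.88 + 1.96 = 5.53
Σ_{i<j} σ_ij = 2.05
σ²_total = 5.53 + 2 × 2.05 = 9.63
α = (k/(k−1))·(1 − Σσᵢ²/σ²_total) = (3/2)·(1 − 5.53/9.63) = 0.639

α = 0.639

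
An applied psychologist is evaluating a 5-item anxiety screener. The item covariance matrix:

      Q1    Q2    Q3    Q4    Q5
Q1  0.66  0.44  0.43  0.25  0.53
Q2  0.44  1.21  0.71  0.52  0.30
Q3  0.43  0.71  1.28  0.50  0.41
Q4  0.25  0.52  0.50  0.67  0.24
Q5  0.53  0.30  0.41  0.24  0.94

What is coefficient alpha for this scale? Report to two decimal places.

α = 0.81

sum of item variances = 0.66 + 1.21 + 1.28 + 0.67 + 0.94 = 4.76
Sum of the distinct covariances = 4.33
total variance = 4.76 + 2 × 4.33 = 13.42
α = (k/(k−1))·(1 − sum of item variances/total variance) = (5/4)·(1 − 4.76/13.42) = 0.81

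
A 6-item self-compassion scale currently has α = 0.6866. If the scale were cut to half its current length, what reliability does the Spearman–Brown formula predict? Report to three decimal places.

predicted reliability = 0.523

Length factor m = 1/2
α' = m·α / (1 − (1−m)·α)
   = 1/2 × 0.6866 / (1 − (1 − 1/2) × 0.6866)
   = 0.3433 / 0.6567 = 0.523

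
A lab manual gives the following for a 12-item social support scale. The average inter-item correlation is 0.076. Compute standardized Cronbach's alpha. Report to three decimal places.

Standardized α = k·r̄ / (1 + (k−1)·r̄) = 12 × 0.076 / (1 + 11 × 0.076)
  = 0.9120 / 1.8360 = 0.497

standardized Cronbach's alpha = 0.497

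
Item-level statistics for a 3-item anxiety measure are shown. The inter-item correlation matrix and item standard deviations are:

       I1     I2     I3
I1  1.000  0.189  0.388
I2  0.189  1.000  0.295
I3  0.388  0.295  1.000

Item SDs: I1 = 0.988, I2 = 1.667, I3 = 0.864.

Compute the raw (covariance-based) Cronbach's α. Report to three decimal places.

Σσ²ᵢ = 0.988² + 1.667² + 0.864² = 4.5015
Covariances σ_ij = r_ij · s_i · s_j:
  σ(I1,I2) = 0.189 × 0.988 × 1.667 = 0.3113
  σ(I1,I3) = 0.388 × 0.988 × 0.864 = 0.3312
  σ(I2,I3) = 0.295 × 1.667 × 0.864 = 0.4249
σ²_T = Σσ²ᵢ + 2·Σσ_ij = 4.5015 + 2 × 1.0674 = 6.6363
α = (3/2)·(1 − 4.5015/6.6363) = 0.483

α = 0.483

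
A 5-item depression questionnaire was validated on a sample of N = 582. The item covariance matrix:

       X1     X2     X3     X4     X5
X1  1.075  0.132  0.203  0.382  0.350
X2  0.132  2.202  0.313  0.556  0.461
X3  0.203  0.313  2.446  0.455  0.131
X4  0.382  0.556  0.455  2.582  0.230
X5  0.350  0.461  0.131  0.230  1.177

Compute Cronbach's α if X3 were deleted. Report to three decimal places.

Remaining items: X1, X2, X4, X5 (k = 4).
Σσᵢ² = 1.075 + 2.202 + 2.582 + 1.177 = 7.036
σ²_total = 7.036 + 2 × 2.111 = 11.258
α (item deleted) = (4/3)·(1 − 7.036/11.258) = 0.500

α = 0.500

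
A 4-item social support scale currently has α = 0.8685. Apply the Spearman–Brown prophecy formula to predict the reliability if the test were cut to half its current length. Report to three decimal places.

predicted reliability = 0.768

Length factor m = 1/2
α' = m·α / (1 − (1−m)·α)
   = 1/2 × 0.8685 / (1 − (1 − 1/2) × 0.8685)
   = 0.4343 / 0.5657 = 0.768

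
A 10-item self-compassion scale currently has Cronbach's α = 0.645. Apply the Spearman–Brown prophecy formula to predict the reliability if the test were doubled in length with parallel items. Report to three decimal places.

Length factor m = 2
α' = m·α / (1 + (m−1)·α)
   = 2 × 0.645 / (1 + (2 − 1) × 0.645)
   = 1.2900 / 1.6450 = 0.784

predicted reliability = 0.784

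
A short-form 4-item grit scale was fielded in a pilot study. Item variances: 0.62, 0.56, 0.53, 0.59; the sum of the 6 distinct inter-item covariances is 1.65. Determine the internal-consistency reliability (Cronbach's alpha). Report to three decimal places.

ΣVar(i) = 0.62 + 0.56 + 0.53 + 0.59 = 2.30
Sum of distinct covariances = 1.65
σ²_total = ΣVar(i) + 2·Σcov = 2.30 + 2 × 1.65 = 5.60
α = (4/3)·(1 − 2.30/5.60) = 0.786

α = 0.786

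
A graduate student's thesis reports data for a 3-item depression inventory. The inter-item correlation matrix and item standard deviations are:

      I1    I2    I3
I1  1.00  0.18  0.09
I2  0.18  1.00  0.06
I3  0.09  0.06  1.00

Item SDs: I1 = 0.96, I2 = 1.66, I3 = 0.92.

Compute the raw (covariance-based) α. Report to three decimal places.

α = 0.253

Σσ²ᵢ = 0.96² + 1.66² + 0.92² = 4.5236
Covariances σ_ij = r_ij · s_i · s_j:
  σ(I1,I2) = 0.18 × 0.96 × 1.66 = 0.2868
  σ(I1,I3) = 0.09 × 0.96 × 0.92 = 0.0795
  σ(I2,I3) = 0.06 × 1.66 × 0.92 = 0.0916
σ²_T = Σσ²ᵢ + 2·Σσ_ij = 4.5236 + 2 × 0.4579 = 5.4394
α = (3/2)·(1 − 4.5236/5.4394) = 0.253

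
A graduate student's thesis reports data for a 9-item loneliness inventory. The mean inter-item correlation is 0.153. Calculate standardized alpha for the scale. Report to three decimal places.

Standardized α = k·r̄ / (1 + (k−1)·r̄) = 9 × 0.153 / (1 + 8 × 0.153)
  = 1.3770 / 2.2240 = 0.619

standardized alpha = 0.619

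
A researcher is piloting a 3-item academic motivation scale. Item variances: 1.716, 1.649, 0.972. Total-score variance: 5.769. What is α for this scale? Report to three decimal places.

sum of item variances = 1.716 + 1.649 + 0.972 = 4.337
α = (k/(k−1))·(1 − sum of item variances/Var(T)) = (3/2)·(1 − 4.337/5.769) = 0.372

α = 0.372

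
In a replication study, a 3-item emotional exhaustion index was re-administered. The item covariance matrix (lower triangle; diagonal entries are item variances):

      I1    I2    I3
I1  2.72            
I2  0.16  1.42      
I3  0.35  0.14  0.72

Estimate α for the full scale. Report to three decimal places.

α = 0.317

Σσ²ᵢ = 2.72 + 1.42 + 0.72 = 4.86
Σ_{i<j} σ_ij = 0.65
σ²_T = 4.86 + 2 × 0.65 = 6.16
α = (k/(k−1))·(1 − Σσ²ᵢ/σ²_T) = (3/2)·(1 − 4.86/6.16) = 0.317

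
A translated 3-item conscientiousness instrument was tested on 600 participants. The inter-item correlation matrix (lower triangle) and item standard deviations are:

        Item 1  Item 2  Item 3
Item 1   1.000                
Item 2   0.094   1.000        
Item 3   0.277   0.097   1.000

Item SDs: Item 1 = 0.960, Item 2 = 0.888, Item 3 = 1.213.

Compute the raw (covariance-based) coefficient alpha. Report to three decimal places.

α = 0.363

Σσ²ᵢ = 0.960² + 0.888² + 1.213² = 3.1815
Covariances σ_ij = r_ij · s_i · s_j:
  σ(Item 1,Item 2) = 0.094 × 0.960 × 0.888 = 0.0801
  σ(Item 1,Item 3) = 0.277 × 0.960 × 1.213 = 0.3226
  σ(Item 2,Item 3) = 0.097 × 0.888 × 1.213 = 0.1045
σ²_T = Σσ²ᵢ + 2·Σσ_ij = 3.1815 + 2 × 0.5072 = 4.1959
α = (3/2)·(1 − 3.1815/4.1959) = 0.363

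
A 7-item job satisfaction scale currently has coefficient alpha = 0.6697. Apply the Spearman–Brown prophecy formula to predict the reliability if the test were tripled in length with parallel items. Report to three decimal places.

Length factor m = 3
α' = m·α / (1 + (m−1)·α)
   = 3 × 0.6697 / (1 + (3 − 1) × 0.6697)
   = 2.0091 / 2.3394 = 0.859

predicted reliability = 0.859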